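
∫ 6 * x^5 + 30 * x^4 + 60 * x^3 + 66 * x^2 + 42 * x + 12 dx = x^6 + 6*x^5 + 15*x^4 + 22*x^3 + 21*x^2 + 12*x + C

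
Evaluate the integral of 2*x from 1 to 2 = 3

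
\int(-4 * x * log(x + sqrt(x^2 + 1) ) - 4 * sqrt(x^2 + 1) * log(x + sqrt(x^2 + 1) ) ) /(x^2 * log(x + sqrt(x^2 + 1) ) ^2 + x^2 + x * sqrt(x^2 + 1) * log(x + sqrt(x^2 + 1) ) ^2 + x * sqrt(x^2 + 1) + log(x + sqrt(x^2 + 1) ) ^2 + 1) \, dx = -2*log(log(x + sqrt(x^2 + 1))^2 + 1) + C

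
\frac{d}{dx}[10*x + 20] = 10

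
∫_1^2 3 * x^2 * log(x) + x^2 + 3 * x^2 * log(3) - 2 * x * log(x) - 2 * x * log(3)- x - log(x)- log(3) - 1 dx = log(3) + 2*log(6)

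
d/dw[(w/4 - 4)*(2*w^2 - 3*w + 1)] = 3*w^2/2 - 35*w/2 + 49/4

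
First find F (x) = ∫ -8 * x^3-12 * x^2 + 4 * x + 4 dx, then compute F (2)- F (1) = -48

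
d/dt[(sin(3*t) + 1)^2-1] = 6*(sin(3*t) + 1)*cos(3*t)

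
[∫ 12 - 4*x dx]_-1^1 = 24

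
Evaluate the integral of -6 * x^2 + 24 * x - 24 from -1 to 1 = -52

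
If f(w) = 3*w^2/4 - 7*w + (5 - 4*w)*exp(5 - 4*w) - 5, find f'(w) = (3*w*exp(4*w - 5) + 32*w - 14*exp(4*w - 5) - 48)*exp(5 - 4*w)/2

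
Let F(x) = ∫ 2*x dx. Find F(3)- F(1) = 8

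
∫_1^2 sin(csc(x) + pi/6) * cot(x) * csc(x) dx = cos(pi/6 + csc(2)) - cos(pi/6 + csc(1))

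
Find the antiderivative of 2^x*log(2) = 2^x + C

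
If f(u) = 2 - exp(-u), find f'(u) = exp(-u)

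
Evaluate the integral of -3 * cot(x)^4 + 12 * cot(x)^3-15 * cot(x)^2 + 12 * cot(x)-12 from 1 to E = (cot(E) - 2)^3 - (-2 + cot(1))^3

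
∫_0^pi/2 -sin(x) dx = -1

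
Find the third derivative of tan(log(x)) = (6*tan(log(x))^4 - 6*tan(log(x))^3 + 10*tan(log(x))^2 - 6*tan(log(x)) + 4)/x^3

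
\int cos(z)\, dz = sin(z) + C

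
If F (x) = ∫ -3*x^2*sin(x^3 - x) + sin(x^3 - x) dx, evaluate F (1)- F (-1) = 0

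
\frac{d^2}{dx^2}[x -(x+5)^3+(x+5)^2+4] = -6*x - 28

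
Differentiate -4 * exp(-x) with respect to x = 4*exp(-x)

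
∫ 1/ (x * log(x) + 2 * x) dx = log(3*log(x) + 6) + C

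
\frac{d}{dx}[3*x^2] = 6*x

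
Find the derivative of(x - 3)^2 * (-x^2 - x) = -4*x^3 + 15*x^2 - 6*x - 9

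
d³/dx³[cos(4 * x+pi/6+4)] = 64*sin(4*x + pi/6 + 4)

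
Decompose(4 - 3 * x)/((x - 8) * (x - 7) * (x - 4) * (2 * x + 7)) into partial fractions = -116/(7245*(2*x + 7)) - 2/(45*(x - 4)) + 17/(63*(x - 7)) - 5/(23*(x - 8))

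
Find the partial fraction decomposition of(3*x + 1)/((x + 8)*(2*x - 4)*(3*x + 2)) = 9/(352*(3*x + 2)) - 23/(440*(x + 8)) + 7/(160*(x - 2))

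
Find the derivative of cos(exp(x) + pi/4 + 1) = -exp(x)*sin(exp(x) + pi/4 + 1)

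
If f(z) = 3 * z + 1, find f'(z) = 3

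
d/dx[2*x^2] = 4*x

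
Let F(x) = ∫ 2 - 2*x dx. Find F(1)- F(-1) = 4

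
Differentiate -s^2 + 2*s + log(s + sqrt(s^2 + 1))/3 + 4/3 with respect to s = (-6*s^3 - 6*s^2*sqrt(s^2 + 1) + 6*s^2 + 6*s*sqrt(s^2 + 1) - 5*s + sqrt(s^2 + 1) + 6)/(3*s^2 + 3*s*sqrt(s^2 + 1) + 3)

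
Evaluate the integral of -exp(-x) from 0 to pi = -1 + exp(-pi)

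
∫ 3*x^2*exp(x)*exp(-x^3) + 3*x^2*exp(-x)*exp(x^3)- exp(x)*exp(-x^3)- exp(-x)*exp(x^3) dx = -exp(-x^3 + x) + exp(x^3 - x) + C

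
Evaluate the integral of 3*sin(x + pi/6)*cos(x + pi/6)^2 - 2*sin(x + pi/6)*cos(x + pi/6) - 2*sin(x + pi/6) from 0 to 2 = 2*cos(pi/6 + 2) - 5*sqrt(3)/8 - 3/4 - cos(pi/6 + 2)^3 + cos(pi/6 + 2)^2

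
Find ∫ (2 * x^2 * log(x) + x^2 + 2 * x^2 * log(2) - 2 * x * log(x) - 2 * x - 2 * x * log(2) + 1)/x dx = (x - 1)^2*log(2*x) + C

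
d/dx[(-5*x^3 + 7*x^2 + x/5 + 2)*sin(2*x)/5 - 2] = -2*x^3*cos(2*x) - 3*x^2*sin(2*x) + 14*x^2*cos(2*x)/5 + 14*x*sin(2*x)/5 + 2*x*cos(2*x)/25 + sin(2*x)/25 + 4*cos(2*x)/5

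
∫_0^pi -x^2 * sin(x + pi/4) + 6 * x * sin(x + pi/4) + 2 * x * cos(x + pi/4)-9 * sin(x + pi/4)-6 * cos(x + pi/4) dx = -9*sqrt(2)/2 - sqrt(2)*(-3 + pi)^2/2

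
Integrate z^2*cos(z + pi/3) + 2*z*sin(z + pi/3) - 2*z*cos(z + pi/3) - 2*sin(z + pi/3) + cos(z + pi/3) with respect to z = (z - 1)^2*sin(z + pi/3) + C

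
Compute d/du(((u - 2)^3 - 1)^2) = 6*u^5 - 60*u^4 + 240*u^3 - 486*u^2 + 504*u - 216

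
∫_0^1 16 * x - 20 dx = -12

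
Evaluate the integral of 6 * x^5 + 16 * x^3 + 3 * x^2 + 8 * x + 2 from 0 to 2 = 156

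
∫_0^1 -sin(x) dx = -1 + cos(1)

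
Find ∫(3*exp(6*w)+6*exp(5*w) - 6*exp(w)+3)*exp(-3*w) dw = ((exp(w) + 1)*exp(w) - 1)^3*exp(-3*w) + C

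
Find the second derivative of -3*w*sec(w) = 3*(w - 2*w/cos(w)^2 - 2*sin(w)/cos(w))/cos(w)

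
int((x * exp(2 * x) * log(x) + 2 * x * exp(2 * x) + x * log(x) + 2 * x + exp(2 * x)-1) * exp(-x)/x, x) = 2*(log(x) + 2)*sinh(x) + C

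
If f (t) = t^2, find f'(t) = 2*t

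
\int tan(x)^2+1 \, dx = tan(x) + C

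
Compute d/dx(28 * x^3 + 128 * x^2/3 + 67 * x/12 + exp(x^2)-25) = 84*x^2 + 2*x*exp(x^2) + 256*x/3 + 67/12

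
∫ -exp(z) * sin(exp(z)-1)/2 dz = cos(exp(z) - 1)/2 + C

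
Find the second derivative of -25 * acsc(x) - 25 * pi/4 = (25 - 50*x^2)/(x^5*sqrt(1 - 1/x^2) - x^3*sqrt(1 - 1/x^2))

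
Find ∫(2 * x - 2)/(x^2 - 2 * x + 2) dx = log(2*x^2 - 4*x + 4) + C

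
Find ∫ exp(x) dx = exp(x) + C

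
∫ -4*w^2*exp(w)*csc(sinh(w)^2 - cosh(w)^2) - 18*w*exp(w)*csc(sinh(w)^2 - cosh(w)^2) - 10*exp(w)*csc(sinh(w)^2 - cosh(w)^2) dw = 2*w*(2*w + 5)*exp(w)*csc(1) + C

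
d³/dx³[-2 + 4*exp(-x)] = -4*exp(-x)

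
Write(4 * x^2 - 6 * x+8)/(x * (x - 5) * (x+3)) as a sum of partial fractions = 31/(12*(x + 3)) + 39/(20*(x - 5)) - 8/(15*x)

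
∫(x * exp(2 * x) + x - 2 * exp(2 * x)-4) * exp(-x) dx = 2*(x - 3)*sinh(x) + C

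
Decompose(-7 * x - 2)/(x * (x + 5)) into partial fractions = -33/(5*(x + 5)) - 2/(5*x)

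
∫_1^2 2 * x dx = 3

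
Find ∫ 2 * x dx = x^2 + C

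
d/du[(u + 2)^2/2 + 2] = u + 2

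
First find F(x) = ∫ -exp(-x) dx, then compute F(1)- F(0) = -1 + exp(-1)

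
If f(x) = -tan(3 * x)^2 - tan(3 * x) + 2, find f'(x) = -3*(2*sin(3*x)/cos(3*x) + 1)/cos(3*x)^2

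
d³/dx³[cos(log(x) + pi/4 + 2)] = sqrt(2)*(-2*sin(log(x) + 2) + cos(log(x) + 2))/x^3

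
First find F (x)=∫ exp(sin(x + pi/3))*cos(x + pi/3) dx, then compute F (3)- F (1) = -exp(sin(1 + pi/3)) + exp(sin(pi/3 + 3))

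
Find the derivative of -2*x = -2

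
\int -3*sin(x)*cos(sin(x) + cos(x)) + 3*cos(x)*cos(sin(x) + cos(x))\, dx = 3*sin(sqrt(2)*sin(x + pi/4)) + C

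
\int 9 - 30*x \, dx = -15*x^2 + 9*x + C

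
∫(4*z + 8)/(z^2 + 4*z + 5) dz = 2*log((z + 2)^2 + 1) + C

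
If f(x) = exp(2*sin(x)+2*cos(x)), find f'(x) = 2*sqrt(2)*exp(2*sin(x))*exp(2*cos(x))*cos(x + pi/4)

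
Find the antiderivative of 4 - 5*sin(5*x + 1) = 4*x + cos(5*x + 1) + C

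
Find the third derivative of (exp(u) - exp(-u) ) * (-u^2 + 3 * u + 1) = (-u^2*exp(2*u) - u^2 - 3*u*exp(2*u) + 9*u + 4*exp(2*u) - 14)*exp(-u)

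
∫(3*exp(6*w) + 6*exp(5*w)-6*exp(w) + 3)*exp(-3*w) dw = ((exp(w) + 1)*exp(w) - 1)^3*exp(-3*w) + C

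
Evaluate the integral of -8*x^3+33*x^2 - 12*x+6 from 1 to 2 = 35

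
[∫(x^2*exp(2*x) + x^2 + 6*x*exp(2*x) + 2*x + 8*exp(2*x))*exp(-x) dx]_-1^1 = -10*exp(-1) + 10*E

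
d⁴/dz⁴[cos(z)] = cos(z)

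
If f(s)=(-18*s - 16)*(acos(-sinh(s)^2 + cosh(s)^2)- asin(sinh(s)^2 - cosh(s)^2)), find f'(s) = -9*pi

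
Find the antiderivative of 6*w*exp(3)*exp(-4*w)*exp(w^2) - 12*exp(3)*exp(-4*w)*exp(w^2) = 3*exp((w - 2)^2 - 1) + C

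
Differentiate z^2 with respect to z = 2*z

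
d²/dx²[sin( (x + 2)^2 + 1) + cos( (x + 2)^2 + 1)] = -4*sqrt(2)*x^2*sin(x^2 + 4*x + pi/4 + 5) - 16*sqrt(2)*x*sin(x^2 + 4*x + pi/4 + 5) - 18*sin(x^2 + 4*x + 5) - 14*cos(x^2 + 4*x + 5)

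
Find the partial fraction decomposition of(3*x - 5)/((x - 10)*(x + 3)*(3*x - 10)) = -9/(76*(3*x - 10)) - 14/(247*(x + 3)) + 5/(52*(x - 10))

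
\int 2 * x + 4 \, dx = x^2 + 4*x + C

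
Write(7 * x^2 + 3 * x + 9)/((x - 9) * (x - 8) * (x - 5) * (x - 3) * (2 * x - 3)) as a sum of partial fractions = 4/(35*(2*x - 3)) - 9/(20*(x - 3)) + 199/(168*(x - 5)) - 37/(15*(x - 8)) + 67/(40*(x - 9))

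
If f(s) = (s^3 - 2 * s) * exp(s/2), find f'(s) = s^3*exp(s/2)/2 + 3*s^2*exp(s/2) - s*exp(s/2) - 2*exp(s/2)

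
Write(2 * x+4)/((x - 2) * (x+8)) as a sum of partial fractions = 6/(5*(x + 8)) + 4/(5*(x - 2))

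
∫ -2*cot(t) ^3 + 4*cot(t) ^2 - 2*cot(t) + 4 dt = (cot(t) - 2)^2 + C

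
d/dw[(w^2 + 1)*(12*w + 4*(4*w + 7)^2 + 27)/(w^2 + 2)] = (128*w^5 + 236*w^4 + 512*w^3 + 1180*w^2 + 702*w + 472)/(w^4 + 4*w^2 + 4)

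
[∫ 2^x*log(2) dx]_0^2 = 3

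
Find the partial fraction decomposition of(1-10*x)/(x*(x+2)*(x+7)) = 71/(35*(x + 7)) - 21/(10*(x + 2)) + 1/(14*x)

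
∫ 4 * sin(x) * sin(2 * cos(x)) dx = 2*cos(2*cos(x)) + C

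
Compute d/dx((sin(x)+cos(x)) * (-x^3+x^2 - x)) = x^3*sin(x) - x^3*cos(x) - 4*x^2*sin(x) - 2*x^2*cos(x) + 3*x*sin(x) + x*cos(x) - sin(x) - cos(x)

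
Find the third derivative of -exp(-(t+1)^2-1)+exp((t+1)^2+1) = (8*t^3*exp(2*t^2 + 4*t + 4) + 8*t^3 + 24*t^2*exp(2*t^2 + 4*t + 4) + 24*t^2 + 36*t*exp(2*t^2 + 4*t + 4) + 12*t + 20*exp(2*t^2 + 4*t + 4) - 4)*exp(-t^2 - 2*t - 2)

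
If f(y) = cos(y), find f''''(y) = cos(y)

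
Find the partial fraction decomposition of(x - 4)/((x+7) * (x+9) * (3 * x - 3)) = -13/(60*(x + 9)) + 11/(48*(x + 7)) - 1/(80*(x - 1))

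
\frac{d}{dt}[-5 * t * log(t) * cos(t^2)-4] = 10*t^2*log(t)*sin(t^2) - 5*log(t)*cos(t^2) - 5*cos(t^2)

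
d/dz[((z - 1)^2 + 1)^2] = 4*z^3 - 12*z^2 + 16*z - 8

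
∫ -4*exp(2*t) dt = -2*exp(2*t) + C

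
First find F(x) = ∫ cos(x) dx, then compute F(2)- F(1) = -sin(1) + sin(2)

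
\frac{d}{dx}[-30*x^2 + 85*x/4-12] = 85/4 - 60*x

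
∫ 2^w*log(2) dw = 2^w + C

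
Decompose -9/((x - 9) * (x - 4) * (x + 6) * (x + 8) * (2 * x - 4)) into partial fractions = -3/(2720*(x + 8)) + 3/(1600*(x + 6)) - 9/(2240*(x - 2)) + 3/(800*(x - 4)) - 3/(5950*(x - 9))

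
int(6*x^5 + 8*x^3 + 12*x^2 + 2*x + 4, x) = x^6 + 2*x^4 + 4*x^3 + x^2 + 4*x + C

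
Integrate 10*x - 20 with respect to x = 5*x^2 - 20*x + C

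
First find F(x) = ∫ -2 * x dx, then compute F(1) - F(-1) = 0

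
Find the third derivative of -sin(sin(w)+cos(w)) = 2*(-sqrt(2)*sin(w)*cos(w)*cos(sqrt(2)*sin(w + pi/4)) - 3*sin(sqrt(2)*sin(w + pi/4))*sin(w + pi/4) + sqrt(2)*cos(sqrt(2)*sin(w + pi/4)))*cos(w + pi/4)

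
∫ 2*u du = u^2 + C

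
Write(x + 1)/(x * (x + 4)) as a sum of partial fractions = 3/(4*(x + 4)) + 1/(4*x)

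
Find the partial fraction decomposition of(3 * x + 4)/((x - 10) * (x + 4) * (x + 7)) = -1/(3*(x + 7)) + 4/(21*(x + 4)) + 1/(7*(x - 10))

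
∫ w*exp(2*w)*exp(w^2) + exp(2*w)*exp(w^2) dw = exp((w + 1)^2 - 1)/2 + C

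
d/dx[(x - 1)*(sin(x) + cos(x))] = -x*sin(x) + x*cos(x) + 2*sin(x)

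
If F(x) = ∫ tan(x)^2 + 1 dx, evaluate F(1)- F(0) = tan(1)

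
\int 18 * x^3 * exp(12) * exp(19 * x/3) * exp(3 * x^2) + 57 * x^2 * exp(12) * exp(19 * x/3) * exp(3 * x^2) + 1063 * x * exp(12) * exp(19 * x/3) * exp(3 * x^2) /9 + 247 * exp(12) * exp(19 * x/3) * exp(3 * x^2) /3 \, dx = (9*x^2 + 19*x + 36)*exp(3*x^2 + 19*x/3 + 12)/3 + C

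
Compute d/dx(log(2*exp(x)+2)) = exp(x)/(exp(x) + 1)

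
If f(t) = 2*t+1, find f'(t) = 2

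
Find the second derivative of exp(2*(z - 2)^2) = 16*z^2*exp(2*z^2 - 8*z + 8) - 64*z*exp(2*z^2 - 8*z + 8) + 68*exp(2*z^2 - 8*z + 8)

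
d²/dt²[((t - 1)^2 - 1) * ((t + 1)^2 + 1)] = 12*t^2 - 4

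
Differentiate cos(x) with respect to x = -sin(x)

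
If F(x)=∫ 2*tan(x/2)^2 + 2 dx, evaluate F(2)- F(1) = -4*tan(1/2) + 4*tan(1)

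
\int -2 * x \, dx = -x^2 + C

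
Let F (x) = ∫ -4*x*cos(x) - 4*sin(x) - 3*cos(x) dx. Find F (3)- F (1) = -15*sin(3) + 7*sin(1)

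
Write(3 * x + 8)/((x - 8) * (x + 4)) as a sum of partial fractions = 1/(3*(x + 4)) + 8/(3*(x - 8))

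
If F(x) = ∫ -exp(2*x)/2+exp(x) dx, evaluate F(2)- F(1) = -exp(4)/4 - E + 5*exp(2)/4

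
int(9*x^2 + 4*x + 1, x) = 3*x^3 + 2*x^2 + x + C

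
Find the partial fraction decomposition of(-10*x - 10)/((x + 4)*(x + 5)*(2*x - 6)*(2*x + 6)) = -5/(8*(x + 5)) + 15/(14*(x + 4)) - 5/(12*(x + 3)) - 5/(168*(x - 3))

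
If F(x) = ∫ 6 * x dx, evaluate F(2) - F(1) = 9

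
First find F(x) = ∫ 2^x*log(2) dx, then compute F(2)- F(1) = 2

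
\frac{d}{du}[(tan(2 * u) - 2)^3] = 6*(tan(2*u) - 2)^2/cos(2*u)^2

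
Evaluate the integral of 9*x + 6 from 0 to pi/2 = 3*pi*(1 + 3*pi/8)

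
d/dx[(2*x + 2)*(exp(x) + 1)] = 2*x*exp(x) + 4*exp(x) + 2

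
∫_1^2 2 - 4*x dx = -4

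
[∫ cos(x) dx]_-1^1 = 2*sin(1)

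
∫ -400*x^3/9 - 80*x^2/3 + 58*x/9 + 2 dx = -100*x^4/9 - 80*x^3/9 + 29*x^2/9 + 2*x + C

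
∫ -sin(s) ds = cos(s) + C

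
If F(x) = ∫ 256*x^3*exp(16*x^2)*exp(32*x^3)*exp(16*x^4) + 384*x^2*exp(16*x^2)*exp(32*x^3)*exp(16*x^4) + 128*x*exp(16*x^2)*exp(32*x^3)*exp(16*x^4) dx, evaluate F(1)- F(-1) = -4 + 4*exp(64)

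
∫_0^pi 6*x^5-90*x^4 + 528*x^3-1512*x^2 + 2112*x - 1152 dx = -512 + (-1 + (-3 + pi)^2)^3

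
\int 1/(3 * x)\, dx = log(3*x)/3 + C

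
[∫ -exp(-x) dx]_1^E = -exp(-1) + exp(-E)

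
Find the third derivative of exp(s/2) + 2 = exp(s/2)/8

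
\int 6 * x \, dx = 3*x^2 + C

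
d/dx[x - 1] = 1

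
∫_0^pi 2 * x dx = pi^2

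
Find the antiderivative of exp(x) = exp(x) + C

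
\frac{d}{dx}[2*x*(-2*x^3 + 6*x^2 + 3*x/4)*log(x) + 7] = -16*x^3*log(x) - 4*x^3 + 36*x^2*log(x) + 12*x^2 + 3*x*log(x) + 3*x/2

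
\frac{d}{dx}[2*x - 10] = 2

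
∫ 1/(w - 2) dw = log(4 - 2*w) + C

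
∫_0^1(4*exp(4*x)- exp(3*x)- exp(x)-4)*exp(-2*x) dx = -E + exp(-1) + 2*(E - exp(-1))^2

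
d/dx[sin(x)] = cos(x)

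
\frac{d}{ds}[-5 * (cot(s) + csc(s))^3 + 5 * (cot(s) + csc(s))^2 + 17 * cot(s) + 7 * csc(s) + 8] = 2*(5 - 11*cos(s)/sin(s) - 31/sin(s) - 10*cos(s)/sin(s)^2 - 10/sin(s)^2 + 30*cos(s)/sin(s)^3 + 30/sin(s)^3)/sin(s)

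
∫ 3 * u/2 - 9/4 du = 3*u^2/4 - 9*u/4 + C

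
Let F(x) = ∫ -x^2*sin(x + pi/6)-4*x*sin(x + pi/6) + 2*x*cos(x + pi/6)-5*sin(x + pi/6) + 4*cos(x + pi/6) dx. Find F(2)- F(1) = 17*cos(pi/6 + 2) - 10*cos(pi/6 + 1)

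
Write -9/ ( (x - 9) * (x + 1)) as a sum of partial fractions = 9/(10*(x + 1)) - 9/(10*(x - 9))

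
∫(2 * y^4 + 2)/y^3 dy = (y^4 - 1)/y^2 + C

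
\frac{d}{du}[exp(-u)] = -exp(-u)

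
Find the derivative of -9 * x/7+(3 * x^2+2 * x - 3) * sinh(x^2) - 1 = 6*x^3*cosh(x^2) + 4*x^2*cosh(x^2) + 6*x*sinh(x^2) - 6*x*cosh(x^2) + 2*sinh(x^2) - 9/7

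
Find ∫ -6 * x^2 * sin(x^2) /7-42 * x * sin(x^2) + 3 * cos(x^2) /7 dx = (3*x/7 + 21)*cos(x^2) + C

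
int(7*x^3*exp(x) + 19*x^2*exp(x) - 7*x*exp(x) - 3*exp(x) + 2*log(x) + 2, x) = -x*((-7*x^2 + 2*x + 3)*exp(x) - 2*log(x)) + C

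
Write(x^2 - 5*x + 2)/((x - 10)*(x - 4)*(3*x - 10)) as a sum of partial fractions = -4/(5*(3*x - 10)) + 1/(6*(x - 4)) + 13/(30*(x - 10))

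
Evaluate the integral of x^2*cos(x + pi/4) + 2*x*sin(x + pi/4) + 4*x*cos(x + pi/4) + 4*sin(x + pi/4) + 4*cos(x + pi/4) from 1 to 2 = -9*sin(pi/4 + 1) + 16*sin(pi/4 + 2)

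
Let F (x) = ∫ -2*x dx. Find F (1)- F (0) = -1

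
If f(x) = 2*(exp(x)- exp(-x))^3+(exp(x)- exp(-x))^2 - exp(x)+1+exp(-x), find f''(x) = (18*exp(6*x) + 4*exp(5*x) - 7*exp(4*x) + 7*exp(2*x) + 4*exp(x) - 18)*exp(-3*x)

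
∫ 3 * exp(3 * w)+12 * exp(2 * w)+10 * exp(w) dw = (exp(w) + 2)^3 - 2*exp(w) + C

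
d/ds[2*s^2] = 4*s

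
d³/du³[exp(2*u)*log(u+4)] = (8*u^3*exp(2*u)*log(u + 4) + 96*u^2*exp(2*u)*log(u + 4) + 12*u^2*exp(2*u) + 384*u*exp(2*u)*log(u + 4) + 90*u*exp(2*u) + 512*exp(2*u)*log(u + 4) + 170*exp(2*u))/(u^3 + 12*u^2 + 48*u + 64)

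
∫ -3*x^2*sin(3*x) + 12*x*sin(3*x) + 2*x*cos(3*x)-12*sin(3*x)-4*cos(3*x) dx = (x - 2)^2*cos(3*x) + C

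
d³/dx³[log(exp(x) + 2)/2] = (-exp(2*x) + 2*exp(x))/(exp(3*x) + 6*exp(2*x) + 12*exp(x) + 8)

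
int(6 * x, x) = 3*x^2 + C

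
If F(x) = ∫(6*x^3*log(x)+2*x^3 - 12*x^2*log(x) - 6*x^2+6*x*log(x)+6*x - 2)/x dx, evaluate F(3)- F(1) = 16*log(3)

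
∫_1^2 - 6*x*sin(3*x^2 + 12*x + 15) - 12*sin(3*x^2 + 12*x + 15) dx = -cos(30) + cos(51)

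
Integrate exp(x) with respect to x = exp(x) + C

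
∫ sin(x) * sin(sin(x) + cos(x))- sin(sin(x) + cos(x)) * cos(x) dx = cos(sin(x) + cos(x)) + C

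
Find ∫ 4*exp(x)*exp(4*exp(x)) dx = exp(4*exp(x)) + C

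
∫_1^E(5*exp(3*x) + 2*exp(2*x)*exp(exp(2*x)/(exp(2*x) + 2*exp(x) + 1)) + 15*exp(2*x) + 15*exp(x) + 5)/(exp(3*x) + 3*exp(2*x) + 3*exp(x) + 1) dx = -5 - exp(exp(2)/(1 + 2*E + exp(2))) + exp(exp(2*E)/(1 + 2*exp(E) + exp(2*E))) + 5*E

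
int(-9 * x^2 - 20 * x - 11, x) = -3*x^3 - 10*x^2 - 11*x + C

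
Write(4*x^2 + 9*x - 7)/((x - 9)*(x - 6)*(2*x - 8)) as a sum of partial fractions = 93/(20*(x - 4)) - 191/(12*(x - 6)) + 199/(15*(x - 9))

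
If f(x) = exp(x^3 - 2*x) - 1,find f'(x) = 3*x^2*exp(x^3 - 2*x) - 2*exp(x^3 - 2*x)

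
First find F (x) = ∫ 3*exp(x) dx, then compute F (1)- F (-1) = -3*exp(-1) + 3*E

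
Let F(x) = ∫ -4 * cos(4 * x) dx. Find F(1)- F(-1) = -2*sin(4)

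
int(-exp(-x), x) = exp(-x) + C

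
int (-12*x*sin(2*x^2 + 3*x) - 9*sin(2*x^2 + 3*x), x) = 3*cos(x*(2*x + 3)) + C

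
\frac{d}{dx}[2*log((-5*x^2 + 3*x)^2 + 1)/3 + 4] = (200*x^3 - 180*x^2 + 36*x)/(75*x^4 - 90*x^3 + 27*x^2 + 3)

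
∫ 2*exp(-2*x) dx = -exp(-2*x) + C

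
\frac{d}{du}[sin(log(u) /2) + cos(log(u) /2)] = sqrt(2)*cos(log(u)/2 + pi/4)/(2*u)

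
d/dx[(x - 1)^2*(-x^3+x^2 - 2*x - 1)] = -5*x^4 + 12*x^3 - 15*x^2 + 8*x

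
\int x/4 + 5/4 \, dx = x^2/8 + 5*x/4 + C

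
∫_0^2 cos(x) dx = sin(2)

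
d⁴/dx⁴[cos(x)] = cos(x)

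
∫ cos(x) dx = sin(x) + C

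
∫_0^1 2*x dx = 1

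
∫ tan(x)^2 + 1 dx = tan(x) + C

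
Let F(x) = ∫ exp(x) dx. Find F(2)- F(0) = -1 + exp(2)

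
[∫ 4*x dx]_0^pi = 2*pi^2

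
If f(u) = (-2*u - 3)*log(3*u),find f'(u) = (-2*u*log(u) - 2*u*log(3) - 2*u - 3)/u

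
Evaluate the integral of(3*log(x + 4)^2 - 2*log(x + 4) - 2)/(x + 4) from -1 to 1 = -2*log(5) - log(5)^2 - log(3)^3 + log(3)^2 + 2*log(3) + log(5)^3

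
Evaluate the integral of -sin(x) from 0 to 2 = -1 + cos(2)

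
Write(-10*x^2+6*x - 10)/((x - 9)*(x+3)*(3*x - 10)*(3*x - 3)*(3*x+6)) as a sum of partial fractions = 65/(2584*(3*x - 10)) - 59/(4104*(x + 3)) + 31/(2376*(x + 2)) - 1/(432*(x - 1)) - 383/(80784*(x - 9))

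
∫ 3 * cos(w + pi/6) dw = 3*sin(w + pi/6) + C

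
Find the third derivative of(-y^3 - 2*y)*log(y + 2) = (-6*y^3*log(y + 2) - 11*y^3 - 36*y^2*log(y + 2) - 54*y^2 - 72*y*log(y + 2) - 70*y - 48*log(y + 2) + 12)/(y^3 + 6*y^2 + 12*y + 8)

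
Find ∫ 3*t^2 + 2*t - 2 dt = t^3 + t^2 - 2*t + C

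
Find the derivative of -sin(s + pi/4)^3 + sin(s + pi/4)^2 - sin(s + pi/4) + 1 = -3*sin(s + pi/4)^2*cos(s + pi/4) + cos(2*s) - cos(s + pi/4)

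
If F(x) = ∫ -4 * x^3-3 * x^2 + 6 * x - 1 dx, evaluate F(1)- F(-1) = -4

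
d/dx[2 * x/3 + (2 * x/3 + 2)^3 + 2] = 8*x^2/9 + 16*x/3 + 26/3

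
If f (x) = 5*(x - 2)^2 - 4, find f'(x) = 10*x - 20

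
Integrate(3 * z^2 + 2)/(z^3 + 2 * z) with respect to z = log(z*(z^2 + 2)) + C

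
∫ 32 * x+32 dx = 16*x^2 + 32*x + C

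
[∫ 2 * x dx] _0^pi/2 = pi^2/4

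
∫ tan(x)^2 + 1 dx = tan(x) + C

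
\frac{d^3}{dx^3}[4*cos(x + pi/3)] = 4*sin(x + pi/3)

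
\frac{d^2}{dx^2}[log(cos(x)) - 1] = -1/cos(x)^2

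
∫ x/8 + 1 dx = x^2/16 + x + C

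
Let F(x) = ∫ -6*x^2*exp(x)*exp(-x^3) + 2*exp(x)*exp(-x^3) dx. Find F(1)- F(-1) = 0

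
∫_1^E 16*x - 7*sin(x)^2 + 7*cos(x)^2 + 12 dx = -20 - 7*sin(2)/2 + 7*sin(2*E)/2 + 12*E + 8*exp(2)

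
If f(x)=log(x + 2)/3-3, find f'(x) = 1/(3*x + 6)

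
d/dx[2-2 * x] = -2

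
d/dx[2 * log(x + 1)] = 2/(x + 1)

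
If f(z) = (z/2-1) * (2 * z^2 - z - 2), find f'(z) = 3*z^2 - 5*z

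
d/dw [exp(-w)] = -exp(-w)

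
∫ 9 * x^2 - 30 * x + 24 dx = 3*x^3 - 15*x^2 + 24*x + C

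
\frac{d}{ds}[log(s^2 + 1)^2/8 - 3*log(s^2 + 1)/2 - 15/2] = (s*log(s^2 + 1) - 6*s)/(2*s^2 + 2)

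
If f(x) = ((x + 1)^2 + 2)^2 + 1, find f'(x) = 4*x^3 + 12*x^2 + 20*x + 12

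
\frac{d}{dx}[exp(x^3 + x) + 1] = 3*x^2*exp(x^3 + x) + exp(x^3 + x)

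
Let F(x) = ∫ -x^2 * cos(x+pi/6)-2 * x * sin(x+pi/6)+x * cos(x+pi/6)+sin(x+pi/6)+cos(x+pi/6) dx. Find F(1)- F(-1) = cos(1)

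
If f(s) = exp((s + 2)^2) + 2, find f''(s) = 4*s^2*exp(s^2 + 4*s + 4) + 16*s*exp(s^2 + 4*s + 4) + 18*exp(s^2 + 4*s + 4)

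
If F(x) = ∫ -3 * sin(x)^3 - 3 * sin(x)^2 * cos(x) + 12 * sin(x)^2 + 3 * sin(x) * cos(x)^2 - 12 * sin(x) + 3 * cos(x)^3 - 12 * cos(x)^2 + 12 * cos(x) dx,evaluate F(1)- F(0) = (-2 + cos(1) + sin(1))^3 + 1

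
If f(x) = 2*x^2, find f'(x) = 4*x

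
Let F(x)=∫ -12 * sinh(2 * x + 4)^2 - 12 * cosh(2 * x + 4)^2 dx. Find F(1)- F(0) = -3*sinh(12) + 6*sinh(4)*cosh(4)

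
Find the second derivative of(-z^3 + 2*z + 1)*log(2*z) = (-6*z^3*log(z) - 5*z^3 - 6*z^3*log(2) + 2*z - 1)/z^2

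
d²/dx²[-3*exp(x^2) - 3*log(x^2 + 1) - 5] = (-12*x^6*exp(x^2) - 30*x^4*exp(x^2) - 24*x^2*exp(x^2) + 6*x^2 - 6*exp(x^2) - 6)/(x^4 + 2*x^2 + 1)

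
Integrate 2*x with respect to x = x^2 + C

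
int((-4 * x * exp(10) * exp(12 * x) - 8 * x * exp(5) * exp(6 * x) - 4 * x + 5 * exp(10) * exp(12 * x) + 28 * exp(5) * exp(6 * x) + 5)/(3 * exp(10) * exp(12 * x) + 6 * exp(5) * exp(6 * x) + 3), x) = (-(exp(6*x + 5) + 1)*(2*x^2 - 5*x + 9)/3 + exp(6*x + 5))/(exp(6*x + 5) + 1) + C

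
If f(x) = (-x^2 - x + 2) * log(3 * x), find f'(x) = (-2*x^2*log(x) - 2*x^2*log(3) - x^2 - x*log(x) - x*log(3) - x + 2)/x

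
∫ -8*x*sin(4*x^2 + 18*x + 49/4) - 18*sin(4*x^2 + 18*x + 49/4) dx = cos(4*x^2 + 18*x + 49/4) + C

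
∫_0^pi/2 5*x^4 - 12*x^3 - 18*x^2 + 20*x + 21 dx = -9 + (-3 + pi/2)^2*(1 + pi/2)^3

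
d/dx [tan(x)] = cos(x)^(-2)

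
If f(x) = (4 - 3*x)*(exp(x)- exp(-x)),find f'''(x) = (-3*x*exp(2*x) - 3*x - 5*exp(2*x) + 13)*exp(-x)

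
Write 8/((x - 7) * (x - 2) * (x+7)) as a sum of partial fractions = 4/(63*(x + 7)) - 8/(45*(x - 2)) + 4/(35*(x - 7))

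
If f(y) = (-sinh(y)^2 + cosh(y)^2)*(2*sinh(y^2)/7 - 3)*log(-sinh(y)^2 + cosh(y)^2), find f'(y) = 0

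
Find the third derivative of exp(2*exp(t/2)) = exp(t/2 + 2*exp(t/2))/4 + 3*exp(t + 2*exp(t/2))/2 + exp(3*t/2 + 2*exp(t/2))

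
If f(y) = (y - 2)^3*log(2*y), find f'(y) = (3*y^3*log(y) + y^3 + 3*y^3*log(2) - 12*y^2*log(y) - 12*y^2*log(2) - 6*y^2 + 12*y*log(y) + 12*y*log(2) + 12*y - 8)/y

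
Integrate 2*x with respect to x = x^2 + C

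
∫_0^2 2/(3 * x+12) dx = -4*log(2)/3 + 2*log(6)/3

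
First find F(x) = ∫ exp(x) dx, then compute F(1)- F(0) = -1 + E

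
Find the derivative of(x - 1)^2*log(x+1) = (2*x^2*log(x + 1) + x^2 - 2*x - 2*log(x + 1) + 1)/(x + 1)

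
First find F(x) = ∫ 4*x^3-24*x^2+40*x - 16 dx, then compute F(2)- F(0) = 0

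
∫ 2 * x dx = x^2 + C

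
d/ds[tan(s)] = cos(s)^(-2)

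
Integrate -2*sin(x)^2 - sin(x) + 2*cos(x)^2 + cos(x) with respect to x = sin(2*x) + sqrt(2)*sin(x + pi/4) + C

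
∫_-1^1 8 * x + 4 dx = 8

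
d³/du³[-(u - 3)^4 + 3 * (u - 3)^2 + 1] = 72 - 24*u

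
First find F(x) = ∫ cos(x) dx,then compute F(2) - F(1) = -sin(1) + sin(2)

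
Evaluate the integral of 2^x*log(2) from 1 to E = -2 + 2^E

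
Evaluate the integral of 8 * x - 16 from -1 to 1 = -32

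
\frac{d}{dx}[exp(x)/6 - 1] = exp(x)/6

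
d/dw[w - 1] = 1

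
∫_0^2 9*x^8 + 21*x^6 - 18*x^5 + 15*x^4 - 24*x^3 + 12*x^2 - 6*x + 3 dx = 730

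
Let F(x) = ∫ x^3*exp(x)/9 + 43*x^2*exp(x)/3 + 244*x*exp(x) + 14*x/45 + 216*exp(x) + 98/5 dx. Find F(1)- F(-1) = 196/5 + 1819*exp(-1)/9 + 2071*E/9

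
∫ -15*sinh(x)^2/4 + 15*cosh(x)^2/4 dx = 15*x/4 + C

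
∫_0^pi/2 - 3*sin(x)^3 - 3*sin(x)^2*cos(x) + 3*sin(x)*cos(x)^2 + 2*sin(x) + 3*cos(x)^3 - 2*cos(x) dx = 0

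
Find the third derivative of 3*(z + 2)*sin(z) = -3*z*cos(z) - 9*sin(z) - 6*cos(z)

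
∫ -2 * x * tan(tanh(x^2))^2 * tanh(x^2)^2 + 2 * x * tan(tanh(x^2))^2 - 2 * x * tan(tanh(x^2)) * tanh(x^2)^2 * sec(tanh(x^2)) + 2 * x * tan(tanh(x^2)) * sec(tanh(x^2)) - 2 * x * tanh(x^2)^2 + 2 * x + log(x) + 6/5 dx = x*log(x) + x/5 + tan(tanh(x^2)) + sec(tanh(x^2)) + C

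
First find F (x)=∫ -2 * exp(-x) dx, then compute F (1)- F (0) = -3 + (2 + E)*exp(-1)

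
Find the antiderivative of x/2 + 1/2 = x^2/4 + x/2 + C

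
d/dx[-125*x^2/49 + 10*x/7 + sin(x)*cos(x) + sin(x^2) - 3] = 2*x*cos(x^2) - 250*x/49 + cos(2*x) + 10/7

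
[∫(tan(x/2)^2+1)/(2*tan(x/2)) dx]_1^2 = log(tan(1)) - log(tan(1/2))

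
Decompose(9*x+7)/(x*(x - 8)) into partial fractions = 79/(8*(x - 8)) - 7/(8*x)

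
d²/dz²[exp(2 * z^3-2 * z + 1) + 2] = 36*z^4*exp(2*z^3 - 2*z + 1) - 24*z^2*exp(2*z^3 - 2*z + 1) + 12*z*exp(2*z^3 - 2*z + 1) + 4*exp(2*z^3 - 2*z + 1)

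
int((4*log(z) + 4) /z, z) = 2*(log(z) + 2)*log(z) + C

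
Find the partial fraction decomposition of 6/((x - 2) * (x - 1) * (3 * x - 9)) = 1/(x - 1) - 2/(x - 2) + 1/(x - 3)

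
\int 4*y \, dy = 2*y^2 + C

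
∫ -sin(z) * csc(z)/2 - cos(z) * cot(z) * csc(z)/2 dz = 1/(2*tan(z)) + C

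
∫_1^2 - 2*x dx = -3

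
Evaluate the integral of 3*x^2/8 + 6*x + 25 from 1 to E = -737/8 + E + (E/2 + 4)^3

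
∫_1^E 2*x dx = -1 + exp(2)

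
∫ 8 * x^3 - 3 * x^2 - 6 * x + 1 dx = 2*x^4 - x^3 - 3*x^2 + x + C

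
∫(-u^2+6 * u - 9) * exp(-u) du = ((u - 2)^2 + 1)*exp(-u) + C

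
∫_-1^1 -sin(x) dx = 0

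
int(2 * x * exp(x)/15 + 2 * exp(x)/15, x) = 2*x*exp(x)/15 + C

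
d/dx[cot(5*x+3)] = -5/sin(5*x + 3)^2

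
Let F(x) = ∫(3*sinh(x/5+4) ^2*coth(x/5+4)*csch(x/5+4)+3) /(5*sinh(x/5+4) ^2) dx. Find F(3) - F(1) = -3/tanh(23/5) - 3/sinh(23/5) + 3/sinh(21/5) + 3/tanh(21/5)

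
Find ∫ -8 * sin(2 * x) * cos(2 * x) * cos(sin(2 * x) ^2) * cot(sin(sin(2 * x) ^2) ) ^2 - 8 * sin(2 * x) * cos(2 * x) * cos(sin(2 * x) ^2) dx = 2*cot(sin(sin(2*x)^2)) + C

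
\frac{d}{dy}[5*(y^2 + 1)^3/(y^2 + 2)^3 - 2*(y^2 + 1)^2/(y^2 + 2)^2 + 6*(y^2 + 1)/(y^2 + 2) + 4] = (34*y^5 + 84*y^3 + 62*y)/(y^8 + 8*y^6 + 24*y^4 + 32*y^2 + 16)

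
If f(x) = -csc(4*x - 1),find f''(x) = -32*cot(4*x - 1)^2*csc(4*x - 1) - 16*csc(4*x - 1)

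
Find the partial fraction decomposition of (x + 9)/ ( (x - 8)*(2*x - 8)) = -13/(8*(x - 4)) + 17/(8*(x - 8))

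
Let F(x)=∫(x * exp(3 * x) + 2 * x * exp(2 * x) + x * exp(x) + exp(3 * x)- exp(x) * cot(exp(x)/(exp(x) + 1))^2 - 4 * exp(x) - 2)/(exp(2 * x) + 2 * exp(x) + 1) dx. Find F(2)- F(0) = -4 - cot(1/2) + cot(exp(2)/(1 + exp(2))) + 2*exp(2)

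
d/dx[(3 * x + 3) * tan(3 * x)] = 9*x/cos(3*x)^2 + 3*tan(3*x) + 9/cos(3*x)^2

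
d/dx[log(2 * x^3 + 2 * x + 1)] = (6*x^2 + 2)/(2*x^3 + 2*x + 1)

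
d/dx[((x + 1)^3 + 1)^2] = 6*x^5 + 30*x^4 + 60*x^3 + 66*x^2 + 42*x + 12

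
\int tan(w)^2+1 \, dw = tan(w) + C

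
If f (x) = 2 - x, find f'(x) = -1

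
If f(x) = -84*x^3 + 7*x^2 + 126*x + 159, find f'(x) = -252*x^2 + 14*x + 126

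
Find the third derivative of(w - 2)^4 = 24*w - 48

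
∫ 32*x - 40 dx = 16*x^2 - 40*x + C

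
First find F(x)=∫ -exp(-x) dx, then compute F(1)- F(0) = -1 + exp(-1)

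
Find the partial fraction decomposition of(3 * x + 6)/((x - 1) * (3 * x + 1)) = -15/(4*(3*x + 1)) + 9/(4*(x - 1))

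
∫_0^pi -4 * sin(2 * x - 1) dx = 0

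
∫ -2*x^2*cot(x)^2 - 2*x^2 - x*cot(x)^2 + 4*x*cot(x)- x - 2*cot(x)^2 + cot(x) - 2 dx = (2*x^2 + x + 2)*cot(x) + C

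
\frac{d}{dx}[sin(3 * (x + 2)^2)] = 6*(x + 2)*cos(3*(x^2 + 4*x + 4))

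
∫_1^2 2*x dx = 3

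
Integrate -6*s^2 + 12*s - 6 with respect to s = -2*s^3 + 6*s^2 - 6*s + C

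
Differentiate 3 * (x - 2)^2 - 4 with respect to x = 6*x - 12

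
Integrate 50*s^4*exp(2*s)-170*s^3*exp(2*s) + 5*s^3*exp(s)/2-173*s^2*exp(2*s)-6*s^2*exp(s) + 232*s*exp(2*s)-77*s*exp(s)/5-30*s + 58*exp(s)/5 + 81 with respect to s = (-75*s + (5*s - 6)^2 + 80)*(10*s^2*exp(2*s) + s*exp(s) - 6)/10 + C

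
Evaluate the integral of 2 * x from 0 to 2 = 4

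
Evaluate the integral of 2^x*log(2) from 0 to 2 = 3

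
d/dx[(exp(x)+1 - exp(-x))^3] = (3*exp(6*x) + 6*exp(5*x) - 6*exp(x) + 3)*exp(-3*x)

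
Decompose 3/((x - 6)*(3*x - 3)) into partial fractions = -1/(5*(x - 1)) + 1/(5*(x - 6))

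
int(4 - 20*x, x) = -10*x^2 + 4*x + C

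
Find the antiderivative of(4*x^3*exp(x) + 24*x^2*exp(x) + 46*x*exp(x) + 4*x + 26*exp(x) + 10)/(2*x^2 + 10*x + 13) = 2*x*exp(x) + log((2*x + 5)^2 + 1) + C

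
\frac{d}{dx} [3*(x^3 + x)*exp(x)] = 3*x^3*exp(x) + 9*x^2*exp(x) + 3*x*exp(x) + 3*exp(x)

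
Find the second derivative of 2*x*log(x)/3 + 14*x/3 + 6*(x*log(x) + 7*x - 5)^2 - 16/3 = (36*x*log(x)^2 + 612*x*log(x) + 2556*x - 178)/(3*x)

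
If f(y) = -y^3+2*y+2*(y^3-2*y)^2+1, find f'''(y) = 240*y^3 - 192*y - 6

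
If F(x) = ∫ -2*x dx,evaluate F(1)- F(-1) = 0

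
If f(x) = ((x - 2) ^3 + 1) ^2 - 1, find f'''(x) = 120*x^3 - 720*x^2 + 1440*x - 948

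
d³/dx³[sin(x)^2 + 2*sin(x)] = -2*(4*sin(x) + 1)*cos(x)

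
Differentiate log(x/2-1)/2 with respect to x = 1/(2*x - 4)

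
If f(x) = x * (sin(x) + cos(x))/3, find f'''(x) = x*sin(x)/3 - x*cos(x)/3 - sin(x) - cos(x)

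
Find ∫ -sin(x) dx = cos(x) + C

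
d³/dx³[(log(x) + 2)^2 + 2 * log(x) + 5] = (4*log(x) + 6)/x^3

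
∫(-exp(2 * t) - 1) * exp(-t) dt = -2*sinh(t) + C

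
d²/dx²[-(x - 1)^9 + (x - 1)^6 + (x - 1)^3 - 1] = -72*x^7 + 504*x^6 - 1512*x^5 + 2550*x^4 - 2640*x^3 + 1692*x^2 - 618*x + 96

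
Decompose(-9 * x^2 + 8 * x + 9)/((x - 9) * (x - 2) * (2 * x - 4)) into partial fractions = 207/(98*(x - 2)) + 11/(14*(x - 2)^2) - 324/(49*(x - 9))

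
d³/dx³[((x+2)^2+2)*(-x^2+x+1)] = -24*x - 18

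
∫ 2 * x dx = x^2 + C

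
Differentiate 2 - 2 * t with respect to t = -2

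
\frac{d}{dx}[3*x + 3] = 3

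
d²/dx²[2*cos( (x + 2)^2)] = -8*x^2*cos(x^2 + 4*x + 4) - 32*x*cos(x^2 + 4*x + 4) - 4*sin(x^2 + 4*x + 4) - 32*cos(x^2 + 4*x + 4)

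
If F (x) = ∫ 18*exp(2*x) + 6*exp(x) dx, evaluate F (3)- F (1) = -(1 + 3*E)^2 + (1 + 3*exp(3))^2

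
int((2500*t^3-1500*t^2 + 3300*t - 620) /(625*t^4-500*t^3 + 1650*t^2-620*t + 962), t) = log((25*t^2 - 10*t + 31)^2 + 1) + C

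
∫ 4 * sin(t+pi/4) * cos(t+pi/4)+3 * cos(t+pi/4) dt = sin(2*t) + 3*sin(t + pi/4) + C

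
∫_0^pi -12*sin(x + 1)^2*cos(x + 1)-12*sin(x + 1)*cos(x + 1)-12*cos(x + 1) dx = -2*sin(3) + 30*sin(1)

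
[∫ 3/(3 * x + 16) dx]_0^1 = -4*log(2) + log(19)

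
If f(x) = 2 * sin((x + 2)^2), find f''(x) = -8*x^2*sin(x^2 + 4*x + 4) - 32*x*sin(x^2 + 4*x + 4) - 32*sin(x^2 + 4*x + 4) + 4*cos(x^2 + 4*x + 4)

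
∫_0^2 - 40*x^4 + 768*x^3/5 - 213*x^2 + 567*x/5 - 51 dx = -424/5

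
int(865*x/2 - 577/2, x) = 865*x^2/4 - 577*x/2 + C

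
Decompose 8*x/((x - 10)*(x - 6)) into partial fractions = -12/(x - 6) + 20/(x - 10)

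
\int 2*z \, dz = z^2 + C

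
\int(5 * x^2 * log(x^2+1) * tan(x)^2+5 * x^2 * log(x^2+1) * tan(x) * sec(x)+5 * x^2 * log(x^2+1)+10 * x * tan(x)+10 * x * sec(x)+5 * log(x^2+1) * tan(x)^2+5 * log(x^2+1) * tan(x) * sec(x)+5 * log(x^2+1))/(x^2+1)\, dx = 5*(tan(x) + sec(x))*log(x^2 + 1) + C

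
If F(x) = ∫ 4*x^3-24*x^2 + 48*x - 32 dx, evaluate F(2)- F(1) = -1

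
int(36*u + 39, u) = 18*u^2 + 39*u + C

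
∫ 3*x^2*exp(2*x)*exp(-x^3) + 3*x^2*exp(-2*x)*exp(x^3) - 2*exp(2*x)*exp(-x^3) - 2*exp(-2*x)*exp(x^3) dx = 2*sinh(x*(x^2 - 2)) + C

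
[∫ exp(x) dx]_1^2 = -E + exp(2)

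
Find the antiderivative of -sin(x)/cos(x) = log(cos(x)) + C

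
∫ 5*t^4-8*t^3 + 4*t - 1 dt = t^5 - 2*t^4 + 2*t^2 - t + C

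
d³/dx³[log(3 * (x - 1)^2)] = 4/(x^3 - 3*x^2 + 3*x - 1)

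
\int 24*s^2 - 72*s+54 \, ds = 8*s^3 - 36*s^2 + 54*s + C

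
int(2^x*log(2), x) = 2^x + C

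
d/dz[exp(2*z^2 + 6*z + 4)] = 4*z*exp(2*z^2 + 6*z + 4) + 6*exp(2*z^2 + 6*z + 4)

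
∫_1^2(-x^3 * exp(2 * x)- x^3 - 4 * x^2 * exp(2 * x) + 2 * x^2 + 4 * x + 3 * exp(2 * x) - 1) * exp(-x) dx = -7*exp(2) - E + exp(-1) + 7*exp(-2)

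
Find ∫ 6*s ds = 3*s^2 + C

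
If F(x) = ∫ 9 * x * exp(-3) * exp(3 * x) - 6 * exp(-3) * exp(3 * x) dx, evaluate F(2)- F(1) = 3*exp(3)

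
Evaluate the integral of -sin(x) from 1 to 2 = -cos(1) + cos(2)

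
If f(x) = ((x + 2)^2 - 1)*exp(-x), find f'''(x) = (-x^2 + 2*x + 3)*exp(-x)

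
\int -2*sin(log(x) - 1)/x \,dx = 2*cos(log(x) - 1) + C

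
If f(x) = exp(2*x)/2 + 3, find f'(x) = exp(2*x)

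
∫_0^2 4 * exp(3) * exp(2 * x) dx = -2*exp(3) + 2*exp(7)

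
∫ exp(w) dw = exp(w) + C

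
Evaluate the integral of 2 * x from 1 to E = -1 + exp(2)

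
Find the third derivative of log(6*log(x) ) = (2*log(x)^2 + 3*log(x) + 2)/(x^3*log(x)^3)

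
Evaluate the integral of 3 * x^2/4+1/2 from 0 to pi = pi/2 + pi^3/4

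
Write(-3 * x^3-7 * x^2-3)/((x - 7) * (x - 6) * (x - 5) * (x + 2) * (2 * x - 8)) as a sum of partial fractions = -1/(864*(x + 2)) + 307/(72*(x - 4)) - 79/(4*(x - 5)) + 903/(32*(x - 6)) - 1375/(108*(x - 7))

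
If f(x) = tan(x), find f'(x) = cos(x)^(-2)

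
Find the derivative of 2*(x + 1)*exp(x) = 2*x*exp(x) + 4*exp(x)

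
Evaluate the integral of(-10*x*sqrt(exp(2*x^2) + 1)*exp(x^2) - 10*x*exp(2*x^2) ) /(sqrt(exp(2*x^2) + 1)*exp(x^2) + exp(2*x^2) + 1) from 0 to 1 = -5*log(E + sqrt(1 + exp(2))) + 5*log(1 + sqrt(2))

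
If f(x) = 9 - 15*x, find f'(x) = -15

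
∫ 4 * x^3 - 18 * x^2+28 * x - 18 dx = x^4 - 6*x^3 + 14*x^2 - 18*x + C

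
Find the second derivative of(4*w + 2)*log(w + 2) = (4*w + 14)/(w^2 + 4*w + 4)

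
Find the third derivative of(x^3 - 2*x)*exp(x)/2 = x^3*exp(x)/2 + 9*x^2*exp(x)/2 + 8*x*exp(x)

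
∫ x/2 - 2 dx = x^2/4 - 2*x + C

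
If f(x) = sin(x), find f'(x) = cos(x)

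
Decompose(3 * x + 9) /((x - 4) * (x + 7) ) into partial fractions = 12/(11*(x + 7)) + 21/(11*(x - 4))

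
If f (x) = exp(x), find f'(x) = exp(x)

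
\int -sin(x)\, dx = cos(x) + C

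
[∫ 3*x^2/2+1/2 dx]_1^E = -1 + E/2 + exp(3)/2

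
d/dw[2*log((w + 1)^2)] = 4/(w + 1)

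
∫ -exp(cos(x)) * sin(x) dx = exp(cos(x)) + C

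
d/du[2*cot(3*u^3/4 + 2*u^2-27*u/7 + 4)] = (-9*u^2/2 - 8*u + 54/7)/sin(3*u^3/4 + 2*u^2 - 27*u/7 + 4)^2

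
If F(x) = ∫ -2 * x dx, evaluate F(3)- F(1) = -8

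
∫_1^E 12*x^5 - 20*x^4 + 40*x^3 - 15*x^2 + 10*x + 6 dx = -exp(3) - 16 - 2*E + exp(2) + 2*(-exp(3) - 2*E - 1 + exp(2))^2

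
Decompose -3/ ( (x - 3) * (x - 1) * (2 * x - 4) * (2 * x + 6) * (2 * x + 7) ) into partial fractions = -4/(429*(2*x + 7)) + 1/(160*(x + 3)) - 1/(96*(x - 1)) + 3/(220*(x - 2)) - 1/(208*(x - 3))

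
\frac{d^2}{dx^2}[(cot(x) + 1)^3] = 12*cot(x)^5 + 18*cot(x)^4 + 24*cot(x)^3 + 24*cot(x)^2 + 12*cot(x) + 6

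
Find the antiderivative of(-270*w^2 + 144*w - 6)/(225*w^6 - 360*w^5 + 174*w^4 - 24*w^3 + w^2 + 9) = 2*acot(w*(15*w^2 - 12*w + 1)/3) + C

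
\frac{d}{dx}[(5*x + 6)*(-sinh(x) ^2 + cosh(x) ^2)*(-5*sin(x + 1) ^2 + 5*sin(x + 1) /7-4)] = -25*x*sin(2*x + 2) + 25*x*cos(x + 1)/7 - 25*sin(x + 1)^2 + 25*sin(x + 1)/7 - 30*sin(2*x + 2) + 30*cos(x + 1)/7 - 20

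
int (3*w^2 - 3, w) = w^3 - 3*w + C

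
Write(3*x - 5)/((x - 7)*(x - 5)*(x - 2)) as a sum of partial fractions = 1/(15*(x - 2)) - 5/(3*(x - 5)) + 8/(5*(x - 7))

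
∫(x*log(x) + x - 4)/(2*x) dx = (x - 4)*log(x)/2 + C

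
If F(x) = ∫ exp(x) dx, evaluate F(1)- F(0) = -1 + E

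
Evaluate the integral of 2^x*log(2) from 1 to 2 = 2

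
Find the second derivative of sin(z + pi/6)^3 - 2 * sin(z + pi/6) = (-18*sin(z)^2 - 18*sqrt(3)*sin(z)*cos(z) + 23)*sin(z + pi/6)/4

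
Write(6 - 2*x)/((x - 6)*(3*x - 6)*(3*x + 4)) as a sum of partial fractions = 13/(110*(3*x + 4)) - 1/(60*(x - 2)) - 1/(44*(x - 6))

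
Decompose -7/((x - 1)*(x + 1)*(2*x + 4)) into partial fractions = -7/(6*(x + 2)) + 7/(4*(x + 1)) - 7/(12*(x - 1))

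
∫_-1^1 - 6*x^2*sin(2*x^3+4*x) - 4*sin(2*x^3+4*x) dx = 0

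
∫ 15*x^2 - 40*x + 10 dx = 5*x^3 - 20*x^2 + 10*x + C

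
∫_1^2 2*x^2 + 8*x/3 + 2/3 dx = 28/3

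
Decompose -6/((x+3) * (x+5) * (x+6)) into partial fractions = -2/(x + 6) + 3/(x + 5) - 1/(x + 3)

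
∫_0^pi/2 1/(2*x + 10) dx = -log(5)/2 + log(pi/2 + 5)/2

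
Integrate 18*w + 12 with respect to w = 9*w^2 + 12*w + C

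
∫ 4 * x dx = 2*x^2 + C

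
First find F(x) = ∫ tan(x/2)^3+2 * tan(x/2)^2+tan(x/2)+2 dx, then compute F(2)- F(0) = -4 + (tan(1) + 2)^2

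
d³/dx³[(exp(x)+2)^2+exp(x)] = 8*exp(2*x) + 5*exp(x)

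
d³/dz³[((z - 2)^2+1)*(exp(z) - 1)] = z^2*exp(z) + 2*z*exp(z) - exp(z)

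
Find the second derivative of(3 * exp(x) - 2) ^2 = 36*exp(2*x) - 12*exp(x)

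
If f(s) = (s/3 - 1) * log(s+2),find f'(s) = (s*log(s + 2) + s + 2*log(s + 2) - 3)/(3*s + 6)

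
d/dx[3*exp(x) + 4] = 3*exp(x)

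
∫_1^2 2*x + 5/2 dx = 11/2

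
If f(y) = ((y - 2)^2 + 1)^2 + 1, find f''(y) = 12*y^2 - 48*y + 52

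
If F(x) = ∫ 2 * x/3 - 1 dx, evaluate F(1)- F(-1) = -2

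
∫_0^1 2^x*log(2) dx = 1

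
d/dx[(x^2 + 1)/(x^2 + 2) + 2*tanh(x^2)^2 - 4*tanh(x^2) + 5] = 2*x*(4*x^4*sinh(x^2)/cosh(x^2)^3 - 4*x^4/cosh(x^2)^2 + 16*x^2*sinh(x^2)/cosh(x^2)^3 - 16*x^2/cosh(x^2)^2 + 16*sinh(x^2)/cosh(x^2)^3 + 1 - 16/cosh(x^2)^2)/(x^4 + 4*x^2 + 4)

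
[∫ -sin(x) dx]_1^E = cos(E) - cos(1)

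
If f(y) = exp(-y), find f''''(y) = exp(-y)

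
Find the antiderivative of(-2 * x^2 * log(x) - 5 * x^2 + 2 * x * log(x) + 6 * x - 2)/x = -(log(x) + 2)*(x^2 - 2*x + 2) + C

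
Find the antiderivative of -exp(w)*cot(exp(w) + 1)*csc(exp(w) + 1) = csc(exp(w) + 1) + C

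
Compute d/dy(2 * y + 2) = 2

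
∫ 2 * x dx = x^2 + C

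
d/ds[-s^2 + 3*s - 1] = 3 - 2*s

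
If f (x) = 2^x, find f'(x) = 2^x*log(2)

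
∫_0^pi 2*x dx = pi^2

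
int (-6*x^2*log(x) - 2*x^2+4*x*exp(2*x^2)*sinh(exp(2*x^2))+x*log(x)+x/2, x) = -x^2*(4*x - 1)*log(x)/2 + cosh(exp(2*x^2)) + C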